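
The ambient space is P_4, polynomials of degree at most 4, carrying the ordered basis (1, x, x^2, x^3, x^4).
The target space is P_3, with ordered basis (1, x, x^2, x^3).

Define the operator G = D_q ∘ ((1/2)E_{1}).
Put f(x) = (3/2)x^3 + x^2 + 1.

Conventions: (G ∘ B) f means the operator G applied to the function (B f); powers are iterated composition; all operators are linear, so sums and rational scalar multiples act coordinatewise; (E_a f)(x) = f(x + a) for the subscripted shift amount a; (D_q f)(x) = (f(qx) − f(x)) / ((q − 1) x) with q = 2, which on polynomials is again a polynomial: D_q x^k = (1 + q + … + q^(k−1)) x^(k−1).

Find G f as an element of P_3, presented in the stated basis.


the result is g(x) = (21/4)x^2 + (33/4)x + 13/4

E_{1} f = (3/2)x^3 + (11/2)x^2 + (13/2)x + 7/2
((1/2)E_{1}) f = (3/4)x^3 + (11/4)x^2 + (13/4)x + 7/4
D_q ((1/2)E_{1}) f = (21/4)x^2 + (33/4)x + 13/4


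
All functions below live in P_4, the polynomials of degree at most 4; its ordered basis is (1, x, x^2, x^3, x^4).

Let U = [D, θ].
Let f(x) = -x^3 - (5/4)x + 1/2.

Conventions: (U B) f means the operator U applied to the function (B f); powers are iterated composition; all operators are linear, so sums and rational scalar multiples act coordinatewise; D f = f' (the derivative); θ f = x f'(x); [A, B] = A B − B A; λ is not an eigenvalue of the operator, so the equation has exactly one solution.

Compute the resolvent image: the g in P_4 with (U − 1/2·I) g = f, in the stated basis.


write g with unknown coordinates in the stated basis and equate coefficients in (U − 1/2·I) g = f
solving from the highest basis element down gives g = 2x^3 + 12x^2 + (101/2)x + 100
check: U g = 6x^2 + 24x + 101/2
so U g − 1/2·g = -x^3 - (5/4)x + 1/2 = f ✓

the image equals g(x) = 2x^3 + 12x^2 + (101/2)x + 100


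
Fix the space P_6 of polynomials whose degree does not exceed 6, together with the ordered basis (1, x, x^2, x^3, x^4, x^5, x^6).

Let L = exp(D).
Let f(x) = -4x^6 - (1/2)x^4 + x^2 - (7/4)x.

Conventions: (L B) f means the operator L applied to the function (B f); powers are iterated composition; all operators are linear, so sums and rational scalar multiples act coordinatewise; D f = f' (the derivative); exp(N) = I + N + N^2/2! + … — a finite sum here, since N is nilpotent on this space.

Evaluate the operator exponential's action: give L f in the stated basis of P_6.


g(x) = -4x^6 - 24x^5 - (121/2)x^4 - 82x^3 - 62x^2 - (103/4)x - 21/4

order-1 term: -24x^5 - 2x^3 + 2x - 7/4
order-2 term: -60x^4 - 3x^2 + 1
order-3 term: -80x^3 - 2x
order-4 term: -60x^2 - 1/2
order-5 term: -24x
order-6 term: -4
the series for exp(D) f terminates at order 6
exp(D) f = -4x^6 - 24x^5 - (121/2)x^4 - 82x^3 - 62x^2 - (103/4)x - 21/4


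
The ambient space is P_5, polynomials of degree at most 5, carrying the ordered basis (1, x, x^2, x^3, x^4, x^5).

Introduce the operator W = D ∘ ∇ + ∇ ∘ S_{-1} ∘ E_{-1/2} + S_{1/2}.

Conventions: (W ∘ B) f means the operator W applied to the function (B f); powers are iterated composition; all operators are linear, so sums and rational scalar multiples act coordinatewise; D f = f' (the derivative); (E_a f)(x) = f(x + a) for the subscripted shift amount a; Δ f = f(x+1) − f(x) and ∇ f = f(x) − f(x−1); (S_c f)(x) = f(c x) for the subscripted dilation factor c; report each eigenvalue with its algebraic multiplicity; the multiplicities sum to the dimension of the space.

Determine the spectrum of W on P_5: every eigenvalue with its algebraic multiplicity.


λ = 1/32 (multiplicity 1), λ = 1/16 (multiplicity 1), λ = 1/8 (multiplicity 1), λ = 1/4 (multiplicity 1), λ = 1/2 (multiplicity 1), λ = 1 (multiplicity 1)

image of 1: 1
image of x: (1/2)x - 1
image of x^2: (1/4)x^2 + 2x + 2
image of x^3: (1/8)x^3 - 3x^2 + 6x - 13/4
image of x^4: (1/16)x^4 + 4x^3 + 12x^2 - 11x + 4
image of x^5: (1/32)x^5 - 5x^4 + 20x^3 - (65/2)x^2 + 20x - 81/16
the matrix is upper triangular; its diagonal is (1, 1/2, 1/4, 1/8, 1/16, 1/32)
for a triangular matrix the eigenvalues are the diagonal entries, with algebraic multiplicity their repetition count


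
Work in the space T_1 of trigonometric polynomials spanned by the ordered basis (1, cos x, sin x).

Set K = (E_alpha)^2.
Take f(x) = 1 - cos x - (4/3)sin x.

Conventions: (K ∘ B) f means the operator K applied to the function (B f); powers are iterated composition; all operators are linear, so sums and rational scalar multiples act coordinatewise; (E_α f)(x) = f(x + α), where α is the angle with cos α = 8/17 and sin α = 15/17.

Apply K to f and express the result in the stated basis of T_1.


the result is g(x) = 1 - (159/289)cos x + (1364/867)sin x

E_alpha f = 1 - (28/17)cos x + (13/51)sin x
E_alpha E_alpha f = 1 - (159/289)cos x + (1364/867)sin x


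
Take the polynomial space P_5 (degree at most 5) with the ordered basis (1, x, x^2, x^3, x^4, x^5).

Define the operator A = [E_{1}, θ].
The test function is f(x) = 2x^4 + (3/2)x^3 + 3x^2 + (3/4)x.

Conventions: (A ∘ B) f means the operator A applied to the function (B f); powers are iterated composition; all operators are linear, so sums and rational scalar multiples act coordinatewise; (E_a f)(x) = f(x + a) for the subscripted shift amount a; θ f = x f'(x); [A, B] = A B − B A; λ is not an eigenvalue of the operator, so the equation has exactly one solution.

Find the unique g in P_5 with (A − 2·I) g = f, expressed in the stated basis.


write g with unknown coordinates in the stated basis and equate coefficients in (A − 2·I) g = f
solving from the highest basis element down gives g = -x^4 - (11/4)x^3 - (93/8)x^2 - (105/4)x - 247/8
check: A g = -4x^3 - (81/4)x^2 - (207/4)x - 247/4
so A g − 2·g = 2x^4 + (3/2)x^3 + 3x^2 + (3/4)x = f ✓

the result is g(x) = -x^4 - (11/4)x^3 - (93/8)x^2 - (105/4)x - 247/8


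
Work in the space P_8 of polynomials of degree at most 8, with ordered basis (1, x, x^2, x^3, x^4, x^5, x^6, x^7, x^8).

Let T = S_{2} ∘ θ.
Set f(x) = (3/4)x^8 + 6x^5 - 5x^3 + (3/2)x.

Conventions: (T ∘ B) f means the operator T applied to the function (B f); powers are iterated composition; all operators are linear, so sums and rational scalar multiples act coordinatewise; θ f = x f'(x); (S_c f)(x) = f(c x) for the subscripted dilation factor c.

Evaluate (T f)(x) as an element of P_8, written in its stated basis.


θ f = 6x^8 + 30x^5 - 15x^3 + (3/2)x
S_{2} θ f = 1536x^8 + 960x^5 - 120x^3 + 3x

g(x) = 1536x^8 + 960x^5 - 120x^3 + 3x


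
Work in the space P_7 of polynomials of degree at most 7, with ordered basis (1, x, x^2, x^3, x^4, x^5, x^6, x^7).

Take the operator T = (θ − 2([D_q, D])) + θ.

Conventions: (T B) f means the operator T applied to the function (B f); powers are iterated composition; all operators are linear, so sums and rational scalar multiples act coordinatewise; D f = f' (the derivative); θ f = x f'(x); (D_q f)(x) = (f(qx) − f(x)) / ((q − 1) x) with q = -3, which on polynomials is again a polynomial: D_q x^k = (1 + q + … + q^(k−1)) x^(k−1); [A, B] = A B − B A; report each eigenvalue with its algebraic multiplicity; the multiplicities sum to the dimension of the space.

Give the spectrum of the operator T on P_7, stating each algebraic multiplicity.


λ = 0 (multiplicity 1), λ = 2 (multiplicity 1), λ = 4 (multiplicity 1), λ = 6 (multiplicity 1), λ = 8 (multiplicity 1), λ = 10 (multiplicity 1), λ = 12 (multiplicity 1), λ = 14 (multiplicity 1)

image of 1: 0
image of x: 2x
image of x^2: 4x^2 - 8
image of x^3: 6x^3 + 40x
image of x^4: 8x^4 - 176x^2
image of x^5: 10x^5 + 688x^3
image of x^6: 12x^6 - 2552x^4
image of x^7: 14x^7 + 9112x^5
the matrix is upper triangular; its diagonal is (0, 2, 4, 6, 8, 10, 12, 14)
for a triangular matrix the eigenvalues are the diagonal entries, with algebraic multiplicity their repetition count


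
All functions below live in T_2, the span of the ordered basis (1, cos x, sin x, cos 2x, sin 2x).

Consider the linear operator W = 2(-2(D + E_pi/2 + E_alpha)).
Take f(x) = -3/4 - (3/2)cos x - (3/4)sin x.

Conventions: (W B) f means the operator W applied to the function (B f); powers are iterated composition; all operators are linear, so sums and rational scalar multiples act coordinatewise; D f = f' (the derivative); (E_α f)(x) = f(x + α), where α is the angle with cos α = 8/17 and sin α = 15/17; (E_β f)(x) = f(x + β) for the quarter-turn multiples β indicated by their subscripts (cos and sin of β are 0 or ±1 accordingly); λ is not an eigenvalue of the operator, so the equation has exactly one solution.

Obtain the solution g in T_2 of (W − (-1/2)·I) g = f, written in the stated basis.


write g with unknown coordinates in the stated basis and equate coefficients in (W − (-1/2)·I) g = f
solving from the highest basis element down gives g = 1/10 - (447/9169)cos x + (2493/18338)sin x
check: W g = -4/5 - (13530/9169)cos x - (7500/9169)sin x
so W g − (-1/2)·g = -3/4 - (3/2)cos x - (3/4)sin x = f ✓

the result is g(x) = 1/10 - (447/9169)cos x + (2493/18338)sin x


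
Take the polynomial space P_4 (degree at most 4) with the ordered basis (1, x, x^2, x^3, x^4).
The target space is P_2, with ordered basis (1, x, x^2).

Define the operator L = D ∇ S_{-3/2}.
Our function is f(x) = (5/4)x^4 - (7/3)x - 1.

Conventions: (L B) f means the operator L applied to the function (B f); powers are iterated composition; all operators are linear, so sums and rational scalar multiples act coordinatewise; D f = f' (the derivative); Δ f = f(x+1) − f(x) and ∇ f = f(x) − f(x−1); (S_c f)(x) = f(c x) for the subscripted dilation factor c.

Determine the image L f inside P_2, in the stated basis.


the image equals g(x) = (1215/16)x^2 - (1215/16)x + 405/16

S_{-3/2} f = (405/64)x^4 + (7/2)x - 1
∇ S_{-3/2} f = (405/16)x^3 - (1215/32)x^2 + (405/16)x - 181/64
D ∇ S_{-3/2} f = (1215/16)x^2 - (1215/16)x + 405/16


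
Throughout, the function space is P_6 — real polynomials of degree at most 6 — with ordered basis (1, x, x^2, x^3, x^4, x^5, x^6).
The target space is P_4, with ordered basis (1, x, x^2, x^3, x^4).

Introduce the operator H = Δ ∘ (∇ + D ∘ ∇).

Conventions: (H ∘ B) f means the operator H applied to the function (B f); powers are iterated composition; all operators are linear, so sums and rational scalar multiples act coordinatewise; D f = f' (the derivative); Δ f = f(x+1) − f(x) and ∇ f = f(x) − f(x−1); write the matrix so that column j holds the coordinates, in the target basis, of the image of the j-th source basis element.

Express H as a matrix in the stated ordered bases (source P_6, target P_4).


image of 1: 0
image of x: 0
image of x^2: 2
image of x^3: 6x + 6
image of x^4: 12x^2 + 24x + 2
image of x^5: 20x^3 + 60x^2 + 10x + 10
image of x^6: 30x^4 + 120x^3 + 30x^2 + 60x + 2
each image's coordinates form column j of the matrix

the matrix is [[0, 0, 2, 6, 2, 10, 2]; [0, 0, 0, 6, 24, 10, 60]; [0, 0, 0, 0, 12, 60, 30]; [0, 0, 0, 0, 0, 20, 120]; [0, 0, 0, 0, 0, 0, 30]] (rows listed top to bottom)


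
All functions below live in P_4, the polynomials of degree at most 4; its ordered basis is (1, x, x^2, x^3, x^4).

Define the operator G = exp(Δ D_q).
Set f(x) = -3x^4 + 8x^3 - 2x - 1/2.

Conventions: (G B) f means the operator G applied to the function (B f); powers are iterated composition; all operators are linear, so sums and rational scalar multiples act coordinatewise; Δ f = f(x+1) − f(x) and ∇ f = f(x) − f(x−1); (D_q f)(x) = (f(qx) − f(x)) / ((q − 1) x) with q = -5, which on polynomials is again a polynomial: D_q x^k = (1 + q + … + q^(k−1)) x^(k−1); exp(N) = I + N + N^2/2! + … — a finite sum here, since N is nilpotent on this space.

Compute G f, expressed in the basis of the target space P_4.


order-1 term: 936x^2 + 1272x + 480
order-2 term: -1872
the series for exp(Δ D_q) f terminates at order 2
exp(Δ D_q) f = -3x^4 + 8x^3 + 936x^2 + 1270x - 2785/2

the image equals g(x) = -3x^4 + 8x^3 + 936x^2 + 1270x - 2785/2


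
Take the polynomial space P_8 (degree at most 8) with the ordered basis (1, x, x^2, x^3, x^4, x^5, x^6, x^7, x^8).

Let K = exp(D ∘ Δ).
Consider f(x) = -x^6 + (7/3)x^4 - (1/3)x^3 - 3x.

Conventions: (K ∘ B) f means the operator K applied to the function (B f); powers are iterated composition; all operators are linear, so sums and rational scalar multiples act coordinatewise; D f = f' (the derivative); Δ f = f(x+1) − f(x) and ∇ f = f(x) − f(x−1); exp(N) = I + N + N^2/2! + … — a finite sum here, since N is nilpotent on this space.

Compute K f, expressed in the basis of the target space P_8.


order-1 term: -30x^4 - 60x^3 - 32x^2 - 4x + 7/3
order-2 term: -180x^2 - 360x - 182
order-3 term: -120
the series for exp(D ∘ Δ) f terminates at order 3
exp(D ∘ Δ) f = -x^6 - (83/3)x^4 - (181/3)x^3 - 212x^2 - 367x - 899/3

the result is g(x) = -x^6 - (83/3)x^4 - (181/3)x^3 - 212x^2 - 367x - 899/3


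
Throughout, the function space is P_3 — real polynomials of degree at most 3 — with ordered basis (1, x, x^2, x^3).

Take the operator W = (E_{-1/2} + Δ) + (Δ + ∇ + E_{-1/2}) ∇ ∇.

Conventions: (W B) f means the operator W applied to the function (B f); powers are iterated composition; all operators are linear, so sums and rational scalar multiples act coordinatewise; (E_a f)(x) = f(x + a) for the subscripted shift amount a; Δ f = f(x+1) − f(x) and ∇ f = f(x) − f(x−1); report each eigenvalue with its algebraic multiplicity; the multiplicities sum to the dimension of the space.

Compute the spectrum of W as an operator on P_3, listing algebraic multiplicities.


λ = 1 (multiplicity 4)

image of 1: 1
image of x: x + 1/2
image of x^2: x^2 + x + 13/4
image of x^3: x^3 + (3/2)x^2 + (39/4)x + 31/8
the matrix is upper triangular; its diagonal is (1, 1, 1, 1)
for a triangular matrix the eigenvalues are the diagonal entries, with algebraic multiplicity their repetition count


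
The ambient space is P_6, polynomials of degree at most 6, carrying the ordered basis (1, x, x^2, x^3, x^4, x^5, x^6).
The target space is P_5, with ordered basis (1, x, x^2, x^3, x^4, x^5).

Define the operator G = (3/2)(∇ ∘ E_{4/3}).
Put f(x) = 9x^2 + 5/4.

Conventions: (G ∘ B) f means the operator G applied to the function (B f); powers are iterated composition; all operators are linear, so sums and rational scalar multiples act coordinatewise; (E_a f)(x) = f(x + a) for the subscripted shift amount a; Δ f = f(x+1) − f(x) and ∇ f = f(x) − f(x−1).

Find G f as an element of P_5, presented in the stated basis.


E_{4/3} f = 9x^2 + 24x + 69/4
∇ E_{4/3} f = 18x + 15
((3/2)(∇ ∘ E_{4/3})) f = 27x + 45/2

the result is g(x) = 27x + 45/2


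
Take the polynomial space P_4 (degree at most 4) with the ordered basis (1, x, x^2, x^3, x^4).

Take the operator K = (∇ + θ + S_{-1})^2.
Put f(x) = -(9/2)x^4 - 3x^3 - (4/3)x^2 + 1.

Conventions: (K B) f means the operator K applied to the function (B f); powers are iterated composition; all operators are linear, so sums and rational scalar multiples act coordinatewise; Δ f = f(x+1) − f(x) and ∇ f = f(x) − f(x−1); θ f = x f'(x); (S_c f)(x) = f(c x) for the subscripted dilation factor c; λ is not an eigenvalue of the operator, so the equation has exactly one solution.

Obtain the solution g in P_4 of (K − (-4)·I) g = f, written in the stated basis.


g(x) = -(9/58)x^4 + (39/232)x^3 - (6571/9048)x^2 + (5635/6032)x + 6497/90480

write g with unknown coordinates in the stated basis and equate coefficients in (K − (-4)·I) g = f
solving from the highest basis element down gives g = -(9/58)x^4 + (39/232)x^3 - (6571/9048)x^2 + (5635/6032)x + 6497/90480
check: K g = -(225/58)x^4 - (213/58)x^3 + (1185/754)x^2 - (5635/1508)x + 16123/22620
so K g − (-4)·g = -(9/2)x^4 - 3x^3 - (4/3)x^2 + 1 = f ✓


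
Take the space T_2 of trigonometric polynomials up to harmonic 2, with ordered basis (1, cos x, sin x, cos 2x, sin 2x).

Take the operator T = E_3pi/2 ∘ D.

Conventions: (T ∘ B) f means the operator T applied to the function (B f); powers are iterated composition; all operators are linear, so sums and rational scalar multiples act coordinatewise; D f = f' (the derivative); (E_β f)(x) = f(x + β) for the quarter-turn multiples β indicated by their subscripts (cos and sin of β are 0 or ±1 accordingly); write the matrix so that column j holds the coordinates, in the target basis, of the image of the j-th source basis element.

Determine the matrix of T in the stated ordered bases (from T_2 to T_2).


the matrix is [[0, 0, 0, 0, 0]; [0, 1, 0, 0, 0]; [0, 0, 1, 0, 0]; [0, 0, 0, 0, -2]; [0, 0, 0, 2, 0]] (rows listed top to bottom)

image of 1: 0
image of cos x: cos x
image of sin x: sin x
image of cos 2x: 2sin 2x
image of sin 2x: -2cos 2x
each image's coordinates form column j of the matrix


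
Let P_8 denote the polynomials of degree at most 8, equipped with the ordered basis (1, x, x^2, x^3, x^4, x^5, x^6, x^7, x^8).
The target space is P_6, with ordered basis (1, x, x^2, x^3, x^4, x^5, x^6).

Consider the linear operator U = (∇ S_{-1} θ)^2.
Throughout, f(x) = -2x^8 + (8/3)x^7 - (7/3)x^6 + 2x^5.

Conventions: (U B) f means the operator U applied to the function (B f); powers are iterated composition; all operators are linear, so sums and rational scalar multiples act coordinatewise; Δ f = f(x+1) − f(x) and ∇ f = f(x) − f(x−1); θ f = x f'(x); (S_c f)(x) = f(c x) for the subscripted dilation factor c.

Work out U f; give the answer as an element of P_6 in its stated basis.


the image equals g(x) = 6272x^6 - 7392x^5 + 17500x^4 - (37960/3)x^3 + 8420x^2 - (7984/3)x + 1178/3

θ f = -16x^8 + (56/3)x^7 - 14x^6 + 10x^5
S_{-1} θ f = -16x^8 - (56/3)x^7 - 14x^6 - 10x^5
∇ S_{-1} θ f = -128x^7 + (952/3)x^6 - 588x^5 + (1880/3)x^4 - (1268/3)x^3 + 166x^2 - (94/3)x + 4/3
θ (∇ S_{-1} θ) f = -896x^7 + 1904x^6 - 2940x^5 + (7520/3)x^4 - 1268x^3 + 332x^2 - (94/3)x
S_{-1} θ (∇ S_{-1} θ) f = 896x^7 + 1904x^6 + 2940x^5 + (7520/3)x^4 + 1268x^3 + 332x^2 + (94/3)x
∇ S_{-1} θ (∇ S_{-1} θ) f = 6272x^6 - 7392x^5 + 17500x^4 - (37960/3)x^3 + 8420x^2 - (7984/3)x + 1178/3


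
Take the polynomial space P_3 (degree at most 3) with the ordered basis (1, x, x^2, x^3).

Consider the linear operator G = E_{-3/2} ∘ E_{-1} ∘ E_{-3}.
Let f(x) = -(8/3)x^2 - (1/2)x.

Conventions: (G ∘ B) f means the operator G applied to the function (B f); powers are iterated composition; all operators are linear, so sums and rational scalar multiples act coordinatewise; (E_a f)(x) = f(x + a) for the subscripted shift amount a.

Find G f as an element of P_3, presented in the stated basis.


the image equals g(x) = -(8/3)x^2 + (173/6)x - 935/12

E_{-3} f = -(8/3)x^2 + (31/2)x - 45/2
E_{-1} E_{-3} f = -(8/3)x^2 + (125/6)x - 122/3
E_{-3/2} E_{-1} E_{-3} f = -(8/3)x^2 + (173/6)x - 935/12


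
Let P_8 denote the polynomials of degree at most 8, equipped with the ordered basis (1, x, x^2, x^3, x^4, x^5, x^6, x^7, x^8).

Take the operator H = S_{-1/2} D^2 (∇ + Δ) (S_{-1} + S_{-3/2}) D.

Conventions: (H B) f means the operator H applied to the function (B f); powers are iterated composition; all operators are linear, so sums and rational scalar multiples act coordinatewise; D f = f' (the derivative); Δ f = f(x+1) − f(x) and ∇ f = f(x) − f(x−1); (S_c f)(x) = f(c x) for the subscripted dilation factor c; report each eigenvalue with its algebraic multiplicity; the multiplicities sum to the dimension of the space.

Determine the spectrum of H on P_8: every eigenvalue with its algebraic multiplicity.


λ = 0 (multiplicity 9)

image of 1: 0
image of x: 0
image of x^2: 0
image of x^3: 0
image of x^4: -210
image of x^5: -(1455/2)x
image of x^6: -(12375/8)x^2 - 4125/2
image of x^7: -(83265/32)x^3 - (83265/8)x
image of x^8: -(243075/64)x^4 - (243075/8)x^2 - 48615/4
the matrix is upper triangular; its diagonal is (0, 0, 0, 0, 0, 0, 0, 0, 0)
for a triangular matrix the eigenvalues are the diagonal entries, with algebraic multiplicity their repetition count


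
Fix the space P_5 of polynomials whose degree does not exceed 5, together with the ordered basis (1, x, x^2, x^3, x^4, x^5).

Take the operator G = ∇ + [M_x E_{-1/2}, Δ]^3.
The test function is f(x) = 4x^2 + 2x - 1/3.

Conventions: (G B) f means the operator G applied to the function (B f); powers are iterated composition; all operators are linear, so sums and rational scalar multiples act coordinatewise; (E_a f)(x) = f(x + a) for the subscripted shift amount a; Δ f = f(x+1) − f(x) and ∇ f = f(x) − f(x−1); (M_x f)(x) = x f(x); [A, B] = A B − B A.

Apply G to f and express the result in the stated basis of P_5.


∇ f = 8x - 2
Δ f = 8x + 6
E_{-1/2} Δ f = 8x + 2
M_x E_{-1/2} Δ f = 8x^2 + 2x
E_{-1/2} f = 4x^2 - 2x - 1/3
M_x E_{-1/2} f = 4x^3 - 2x^2 - (1/3)x
Δ (M_x E_{-1/2}) f = 12x^2 + 8x + 5/3
[M_x E_{-1/2}, Δ] f = -4x^2 - 6x - 5/3
Δ [M_x E_{-1/2}, Δ] f = -8x - 10
E_{-1/2} Δ [M_x E_{-1/2}, Δ] f = -8x - 6
M_x E_{-1/2} Δ [M_x E_{-1/2}, Δ] f = -8x^2 - 6x
E_{-1/2} [M_x E_{-1/2}, Δ] f = -4x^2 - 2x + 1/3
M_x E_{-1/2} [M_x E_{-1/2}, Δ] f = -4x^3 - 2x^2 + (1/3)x
Δ (M_x E_{-1/2}) [M_x E_{-1/2}, Δ] f = -12x^2 - 16x - 17/3
[M_x E_{-1/2}, Δ] [M_x E_{-1/2}, Δ] f = 4x^2 + 10x + 17/3
Δ [M_x E_{-1/2}, Δ] [M_x E_{-1/2}, Δ] f = 8x + 14
E_{-1/2} Δ [M_x E_{-1/2}, Δ] [M_x E_{-1/2}, Δ] f = 8x + 10
M_x E_{-1/2} Δ [M_x E_{-1/2}, Δ] [M_x E_{-1/2}, Δ] f = 8x^2 + 10x
E_{-1/2} [M_x E_{-1/2}, Δ] [M_x E_{-1/2}, Δ] f = 4x^2 + 6x + 5/3
M_x E_{-1/2} [M_x E_{-1/2}, Δ] [M_x E_{-1/2}, Δ] f = 4x^3 + 6x^2 + (5/3)x
Δ (M_x E_{-1/2}) [M_x E_{-1/2}, Δ] [M_x E_{-1/2}, Δ] f = 12x^2 + 24x + 35/3
[M_x E_{-1/2}, Δ] [M_x E_{-1/2}, Δ] [M_x E_{-1/2}, Δ] f = -4x^2 - 14x - 35/3
(∇ + [M_x E_{-1/2}, Δ]^3) f = -4x^2 - 6x - 41/3

the result is g(x) = -4x^2 - 6x - 41/3


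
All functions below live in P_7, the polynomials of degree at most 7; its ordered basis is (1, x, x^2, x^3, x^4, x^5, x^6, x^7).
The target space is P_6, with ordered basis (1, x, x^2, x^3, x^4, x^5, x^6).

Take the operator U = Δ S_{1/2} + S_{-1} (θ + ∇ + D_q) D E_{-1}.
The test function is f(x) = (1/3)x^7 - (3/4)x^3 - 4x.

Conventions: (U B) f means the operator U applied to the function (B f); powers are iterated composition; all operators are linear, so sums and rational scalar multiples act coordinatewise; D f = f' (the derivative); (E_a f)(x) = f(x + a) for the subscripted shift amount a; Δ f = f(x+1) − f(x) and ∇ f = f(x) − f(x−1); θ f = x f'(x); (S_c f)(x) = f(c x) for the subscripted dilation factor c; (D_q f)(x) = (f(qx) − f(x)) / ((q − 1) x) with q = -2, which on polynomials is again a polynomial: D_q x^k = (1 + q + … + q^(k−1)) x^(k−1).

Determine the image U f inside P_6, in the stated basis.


S_{1/2} f = (1/384)x^7 - (3/32)x^3 - 2x
Δ S_{1/2} f = (7/384)x^6 + (7/128)x^5 + (35/384)x^4 + (35/384)x^3 - (29/128)x^2 - (101/384)x - 803/384
E_{-1} f = (1/3)x^7 - (7/3)x^6 + 7x^5 - (35/3)x^4 + (131/12)x^3 - (19/4)x^2 - (47/12)x + 53/12
D E_{-1} f = (7/3)x^6 - 14x^5 + 35x^4 - (140/3)x^3 + (131/4)x^2 - (19/2)x - 47/12
θ (D E_{-1}) f = 14x^6 - 70x^5 + 140x^4 - 140x^3 + (131/2)x^2 - (19/2)x
∇ (D E_{-1}) f = 14x^5 - 105x^4 + (980/3)x^3 - 525x^2 + (859/2)x - 561/4
D_q (D E_{-1}) f = -49x^5 - 154x^4 - 175x^3 - 140x^2 - (131/4)x - 19/2
(θ + ∇ + D_q) (D E_{-1}) f = 14x^6 - 105x^5 - 119x^4 + (35/3)x^3 - (1199/2)x^2 + (1549/4)x - 599/4
S_{-1} (θ + ∇ + D_q) (D E_{-1}) f = 14x^6 + 105x^5 - 119x^4 - (35/3)x^3 - (1199/2)x^2 - (1549/4)x - 599/4
(Δ S_{1/2} + S_{-1} (θ + ∇ + D_q) D E_{-1}) f = (5383/384)x^6 + (13447/128)x^5 - (45661/384)x^4 - (4445/384)x^3 - (76765/128)x^2 - (148805/384)x - 58307/384

the result is g(x) = (5383/384)x^6 + (13447/128)x^5 - (45661/384)x^4 - (4445/384)x^3 - (76765/128)x^2 - (148805/384)x - 58307/384


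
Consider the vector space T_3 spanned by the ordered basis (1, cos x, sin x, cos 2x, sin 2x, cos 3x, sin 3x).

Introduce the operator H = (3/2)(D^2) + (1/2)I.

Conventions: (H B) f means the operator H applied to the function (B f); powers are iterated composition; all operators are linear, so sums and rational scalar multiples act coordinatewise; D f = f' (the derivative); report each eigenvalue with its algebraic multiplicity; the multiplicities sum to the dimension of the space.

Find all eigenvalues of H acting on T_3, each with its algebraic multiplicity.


λ = -13 (multiplicity 2), λ = -11/2 (multiplicity 2), λ = -1 (multiplicity 2), λ = 1/2 (multiplicity 1)

image of 1: 1/2
image of cos x: -cos x
image of sin x: -sin x
image of cos 2x: -(11/2)cos 2x
image of sin 2x: -(11/2)sin 2x
image of cos 3x: -13cos 3x
image of sin 3x: -13sin 3x
the matrix is diagonal; its diagonal is (1/2, -1, -1, -11/2, -11/2, -13, -13)
for a triangular matrix the eigenvalues are the diagonal entries, with algebraic multiplicity their repetition count


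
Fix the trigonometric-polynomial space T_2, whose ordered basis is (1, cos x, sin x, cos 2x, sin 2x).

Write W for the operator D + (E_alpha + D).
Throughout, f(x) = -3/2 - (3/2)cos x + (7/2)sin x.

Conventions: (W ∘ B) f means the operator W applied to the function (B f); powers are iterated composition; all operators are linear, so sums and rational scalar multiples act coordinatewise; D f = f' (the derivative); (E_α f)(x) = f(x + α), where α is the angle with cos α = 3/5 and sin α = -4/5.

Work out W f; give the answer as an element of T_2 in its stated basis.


D f = (7/2)cos x + (3/2)sin x
E_alpha f = -3/2 - (37/10)cos x + (9/10)sin x
D f = (7/2)cos x + (3/2)sin x
(E_alpha + D) f = -3/2 - (1/5)cos x + (12/5)sin x
(D + (E_alpha + D)) f = -3/2 + (33/10)cos x + (39/10)sin x

g(x) = -3/2 + (33/10)cos x + (39/10)sin x


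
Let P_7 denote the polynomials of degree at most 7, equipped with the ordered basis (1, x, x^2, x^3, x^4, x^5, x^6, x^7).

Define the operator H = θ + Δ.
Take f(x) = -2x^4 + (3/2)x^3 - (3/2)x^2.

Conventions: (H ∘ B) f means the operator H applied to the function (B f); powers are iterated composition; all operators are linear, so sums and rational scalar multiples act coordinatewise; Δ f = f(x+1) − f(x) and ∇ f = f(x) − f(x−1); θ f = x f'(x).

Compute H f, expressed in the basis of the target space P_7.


θ f = -8x^4 + (9/2)x^3 - 3x^2
Δ f = -8x^3 - (15/2)x^2 - (13/2)x - 2
(θ + Δ) f = -8x^4 - (7/2)x^3 - (21/2)x^2 - (13/2)x - 2

the image equals g(x) = -8x^4 - (7/2)x^3 - (21/2)x^2 - (13/2)x - 2


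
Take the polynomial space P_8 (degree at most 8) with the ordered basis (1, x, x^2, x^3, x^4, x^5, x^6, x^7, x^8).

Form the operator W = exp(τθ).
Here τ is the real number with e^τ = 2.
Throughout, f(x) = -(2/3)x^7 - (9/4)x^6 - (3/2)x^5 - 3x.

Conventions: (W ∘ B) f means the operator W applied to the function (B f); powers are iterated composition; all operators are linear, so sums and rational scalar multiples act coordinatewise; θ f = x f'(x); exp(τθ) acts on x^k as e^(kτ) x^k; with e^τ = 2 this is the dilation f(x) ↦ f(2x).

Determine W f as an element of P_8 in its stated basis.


exp(τθ) x^k = e^(kτ) x^k; with e^τ = 2 this sends x^k to 2^k x^k
x ↦ 2 x
x^5 ↦ 32 x^5
x^6 ↦ 64 x^6
x^7 ↦ 128 x^7
applying this coordinatewise to f: exp(τθ) f = -(256/3)x^7 - 144x^6 - 48x^5 - 6x

the image equals g(x) = -(256/3)x^7 - 144x^6 - 48x^5 - 6x


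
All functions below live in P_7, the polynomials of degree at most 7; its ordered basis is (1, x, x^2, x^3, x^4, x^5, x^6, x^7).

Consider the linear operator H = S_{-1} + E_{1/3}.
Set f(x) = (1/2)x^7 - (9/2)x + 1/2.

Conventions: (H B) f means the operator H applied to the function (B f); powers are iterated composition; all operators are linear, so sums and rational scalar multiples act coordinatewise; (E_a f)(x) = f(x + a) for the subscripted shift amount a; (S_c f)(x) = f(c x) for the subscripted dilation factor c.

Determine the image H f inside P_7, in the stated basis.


S_{-1} f = -(1/2)x^7 + (9/2)x + 1/2
E_{1/3} f = (1/2)x^7 + (7/6)x^6 + (7/6)x^5 + (35/54)x^4 + (35/162)x^3 + (7/162)x^2 - (3277/729)x - 4373/4374
(S_{-1} + E_{1/3}) f = (7/6)x^6 + (7/6)x^5 + (35/54)x^4 + (35/162)x^3 + (7/162)x^2 + (7/1458)x - 1093/2187

the image equals g(x) = (7/6)x^6 + (7/6)x^5 + (35/54)x^4 + (35/162)x^3 + (7/162)x^2 + (7/1458)x - 1093/2187


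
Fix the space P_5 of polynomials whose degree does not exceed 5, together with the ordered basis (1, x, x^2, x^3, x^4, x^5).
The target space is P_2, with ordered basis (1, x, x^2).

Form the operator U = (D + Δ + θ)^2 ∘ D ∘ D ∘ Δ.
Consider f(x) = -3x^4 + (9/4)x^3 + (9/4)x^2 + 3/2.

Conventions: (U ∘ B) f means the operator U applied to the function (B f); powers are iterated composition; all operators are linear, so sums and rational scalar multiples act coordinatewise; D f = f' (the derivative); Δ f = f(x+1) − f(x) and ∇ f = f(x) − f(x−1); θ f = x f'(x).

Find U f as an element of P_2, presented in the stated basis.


Δ f = -12x^3 - (45/4)x^2 - (3/4)x + 3/2
D Δ f = -36x^2 - (45/2)x - 3/4
D (D ∘ Δ) f = -72x - 45/2
D D (D ∘ Δ) f = -72
Δ D (D ∘ Δ) f = -72
θ D (D ∘ Δ) f = -72x
(D + Δ + θ) D (D ∘ Δ) f = -72x - 144
D (D + Δ + θ) D (D ∘ Δ) f = -72
Δ (D + Δ + θ) D (D ∘ Δ) f = -72
θ (D + Δ + θ) D (D ∘ Δ) f = -72x
(D + Δ + θ) (D + Δ + θ) D (D ∘ Δ) f = -72x - 144

g(x) = -72x - 144


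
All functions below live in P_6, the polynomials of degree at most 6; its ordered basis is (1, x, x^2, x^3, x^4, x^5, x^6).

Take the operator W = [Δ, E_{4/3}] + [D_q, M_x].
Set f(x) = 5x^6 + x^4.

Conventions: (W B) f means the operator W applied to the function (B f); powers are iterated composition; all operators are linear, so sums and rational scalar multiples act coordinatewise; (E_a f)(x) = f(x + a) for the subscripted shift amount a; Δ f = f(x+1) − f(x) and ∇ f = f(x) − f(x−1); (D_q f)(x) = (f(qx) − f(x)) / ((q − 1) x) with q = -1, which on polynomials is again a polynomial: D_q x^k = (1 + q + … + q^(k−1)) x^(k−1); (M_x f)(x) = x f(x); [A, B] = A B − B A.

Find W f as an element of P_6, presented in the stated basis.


E_{4/3} f = 5x^6 + 40x^5 + (403/3)x^4 + (6544/27)x^3 + (6688/27)x^2 + (11008/81)x + 22784/729
Δ E_{4/3} f = 30x^5 + 275x^4 + (3112/3)x^3 + (18073/9)x^2 + (53726/27)x + 65230/81
Δ f = 30x^5 + 75x^4 + 104x^3 + 81x^2 + 34x + 6
E_{4/3} Δ f = 30x^5 + 275x^4 + (3112/3)x^3 + (18073/9)x^2 + (53726/27)x + 65230/81
[Δ, E_{4/3}] f = 0
M_x f = 5x^7 + x^5
D_q M_x f = 5x^6 + x^4
D_q f = 0
M_x D_q f = 0
[D_q, M_x] f = 5x^6 + x^4
([Δ, E_{4/3}] + [D_q, M_x]) f = 5x^6 + x^4

the image equals g(x) = 5x^6 + x^4


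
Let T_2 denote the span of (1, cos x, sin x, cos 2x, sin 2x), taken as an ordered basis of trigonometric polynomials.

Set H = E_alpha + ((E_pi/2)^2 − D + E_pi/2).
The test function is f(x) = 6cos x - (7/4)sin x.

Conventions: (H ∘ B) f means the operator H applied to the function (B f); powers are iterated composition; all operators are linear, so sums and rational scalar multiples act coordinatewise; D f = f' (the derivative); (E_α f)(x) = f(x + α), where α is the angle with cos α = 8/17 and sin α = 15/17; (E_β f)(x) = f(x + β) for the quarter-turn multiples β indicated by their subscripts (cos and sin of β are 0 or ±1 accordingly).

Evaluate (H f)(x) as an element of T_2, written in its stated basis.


g(x) = -(321/68)cos x - (297/68)sin x

E_alpha f = (87/68)cos x - (104/17)sin x
E_pi/2 f = -(7/4)cos x - 6sin x
E_pi/2 E_pi/2 f = -6cos x + (7/4)sin x
D f = -(7/4)cos x - 6sin x
(-D) f = (7/4)cos x + 6sin x
E_pi/2 f = -(7/4)cos x - 6sin x
((E_pi/2)^2 − D + E_pi/2) f = -6cos x + (7/4)sin x
(E_alpha + ((E_pi/2)^2 − D + E_pi/2)) f = -(321/68)cos x - (297/68)sin x


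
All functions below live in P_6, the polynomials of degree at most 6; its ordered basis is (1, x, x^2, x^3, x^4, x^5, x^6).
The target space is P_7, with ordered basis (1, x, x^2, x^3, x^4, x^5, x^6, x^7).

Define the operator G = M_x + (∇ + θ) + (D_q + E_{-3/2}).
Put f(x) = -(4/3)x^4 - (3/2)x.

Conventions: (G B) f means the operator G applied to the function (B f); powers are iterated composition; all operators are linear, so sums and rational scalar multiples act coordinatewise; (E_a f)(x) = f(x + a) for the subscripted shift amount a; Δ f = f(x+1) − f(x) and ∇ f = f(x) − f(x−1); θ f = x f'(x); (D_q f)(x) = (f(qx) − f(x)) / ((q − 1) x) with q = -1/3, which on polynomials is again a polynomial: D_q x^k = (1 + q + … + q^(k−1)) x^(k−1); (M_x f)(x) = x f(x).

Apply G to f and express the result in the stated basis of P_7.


M_x f = -(4/3)x^5 - (3/2)x^2
∇ f = -(16/3)x^3 + 8x^2 - (16/3)x - 1/6
θ f = -(16/3)x^4 - (3/2)x
(∇ + θ) f = -(16/3)x^4 - (16/3)x^3 + 8x^2 - (41/6)x - 1/6
D_q f = -(80/81)x^3 - 3/2
E_{-3/2} f = -(4/3)x^4 + 8x^3 - 18x^2 + (33/2)x - 9/2
(D_q + E_{-3/2}) f = -(4/3)x^4 + (568/81)x^3 - 18x^2 + (33/2)x - 6
(M_x + (∇ + θ) + (D_q + E_{-3/2})) f = -(4/3)x^5 - (20/3)x^4 + (136/81)x^3 - (23/2)x^2 + (29/3)x - 37/6

g(x) = -(4/3)x^5 - (20/3)x^4 + (136/81)x^3 - (23/2)x^2 + (29/3)x - 37/6


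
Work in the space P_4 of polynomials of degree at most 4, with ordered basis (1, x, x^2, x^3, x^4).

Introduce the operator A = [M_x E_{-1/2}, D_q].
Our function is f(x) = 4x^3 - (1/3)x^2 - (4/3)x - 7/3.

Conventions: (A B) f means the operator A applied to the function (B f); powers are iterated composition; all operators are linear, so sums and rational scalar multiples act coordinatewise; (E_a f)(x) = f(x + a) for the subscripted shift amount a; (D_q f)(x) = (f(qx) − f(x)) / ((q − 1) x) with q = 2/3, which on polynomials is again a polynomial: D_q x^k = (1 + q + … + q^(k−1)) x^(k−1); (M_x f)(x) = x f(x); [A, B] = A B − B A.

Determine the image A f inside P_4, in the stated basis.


D_q f = (76/9)x^2 - (5/9)x - 4/3
E_{-1/2} D_q f = (76/9)x^2 - 9x + 19/18
M_x E_{-1/2} D_q f = (76/9)x^3 - 9x^2 + (19/18)x
E_{-1/2} f = 4x^3 - (19/3)x^2 + 2x - 9/4
M_x E_{-1/2} f = 4x^4 - (19/3)x^3 + 2x^2 - (9/4)x
D_q (M_x E_{-1/2}) f = (260/27)x^3 - (361/27)x^2 + (10/3)x - 9/4
[M_x E_{-1/2}, D_q] f = -(32/27)x^3 + (118/27)x^2 - (41/18)x + 9/4

the image equals g(x) = -(32/27)x^3 + (118/27)x^2 - (41/18)x + 9/4


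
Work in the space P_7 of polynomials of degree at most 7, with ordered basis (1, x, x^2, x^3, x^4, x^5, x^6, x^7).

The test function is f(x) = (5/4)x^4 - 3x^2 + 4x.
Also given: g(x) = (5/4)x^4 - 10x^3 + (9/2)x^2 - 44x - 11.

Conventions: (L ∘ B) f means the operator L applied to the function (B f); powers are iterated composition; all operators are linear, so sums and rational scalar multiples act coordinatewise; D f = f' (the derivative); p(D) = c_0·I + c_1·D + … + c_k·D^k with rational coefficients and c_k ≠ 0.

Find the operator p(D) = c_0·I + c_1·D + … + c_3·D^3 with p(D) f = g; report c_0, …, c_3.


D^0 f = (5/4)x^4 - 3x^2 + 4x
D^1 f = 5x^3 - 6x + 4
D^2 f = 15x^2 - 6
D^3 f = 30x
matching coefficients of g against c_0 f + c_1 Df + … from the top degree down determines the c_i
solution: c_0 = 1, c_1 = -2, c_2 = 1/2, c_3 = -2

p(D) = I − 2·D + (1/2)·D^2 − 2·D^3, i.e. c_0 = 1, c_1 = -2, c_2 = 1/2, c_3 = -2


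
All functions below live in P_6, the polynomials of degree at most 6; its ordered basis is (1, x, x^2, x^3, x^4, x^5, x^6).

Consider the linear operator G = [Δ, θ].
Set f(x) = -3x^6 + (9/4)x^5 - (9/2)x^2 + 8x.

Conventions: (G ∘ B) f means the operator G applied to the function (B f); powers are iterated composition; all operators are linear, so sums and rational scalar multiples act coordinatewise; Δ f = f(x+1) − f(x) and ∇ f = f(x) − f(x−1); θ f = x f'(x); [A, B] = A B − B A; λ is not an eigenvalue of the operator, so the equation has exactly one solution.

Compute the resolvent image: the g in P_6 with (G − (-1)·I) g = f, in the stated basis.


write g with unknown coordinates in the stated basis and equate coefficients in (G − (-1)·I) g = f
solving from the highest basis element down gives g = -3x^6 + (81/4)x^5 - (45/4)x^4 - 180x^3 + 243x^2 + 422x - 1625/4
check: G g = -18x^5 + (45/4)x^4 + 180x^3 - (495/2)x^2 - 414x + 1625/4
so G g − (-1)·g = -3x^6 + (9/4)x^5 - (9/2)x^2 + 8x = f ✓

the result is g(x) = -3x^6 + (81/4)x^5 - (45/4)x^4 - 180x^3 + 243x^2 + 422x - 1625/4


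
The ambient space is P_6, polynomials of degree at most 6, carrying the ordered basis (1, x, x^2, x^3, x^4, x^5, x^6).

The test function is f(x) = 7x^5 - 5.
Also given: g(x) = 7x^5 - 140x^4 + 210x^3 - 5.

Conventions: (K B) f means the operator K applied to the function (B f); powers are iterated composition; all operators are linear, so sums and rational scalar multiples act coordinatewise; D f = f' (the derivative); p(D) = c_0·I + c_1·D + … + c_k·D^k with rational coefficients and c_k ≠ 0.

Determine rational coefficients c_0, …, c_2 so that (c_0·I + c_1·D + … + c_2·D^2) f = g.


p(D) = I − 4·D + (3/2)·D^2, i.e. c_0 = 1, c_1 = -4, c_2 = 3/2

D^0 f = 7x^5 - 5
D^1 f = 35x^4
D^2 f = 140x^3
matching coefficients of g against c_0 f + c_1 Df + … from the top degree down determines the c_i
solution: c_0 = 1, c_1 = -4, c_2 = 3/2


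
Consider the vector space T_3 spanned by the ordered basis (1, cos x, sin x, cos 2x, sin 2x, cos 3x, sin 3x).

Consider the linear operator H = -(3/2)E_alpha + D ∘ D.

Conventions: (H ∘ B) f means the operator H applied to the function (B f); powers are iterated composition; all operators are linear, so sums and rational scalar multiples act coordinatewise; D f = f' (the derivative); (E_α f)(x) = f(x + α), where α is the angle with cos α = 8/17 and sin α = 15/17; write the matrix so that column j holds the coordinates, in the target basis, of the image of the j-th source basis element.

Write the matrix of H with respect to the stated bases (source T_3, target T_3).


the matrix is [[-3/2, 0, 0, 0, 0, 0, 0]; [0, -29/17, -45/34, 0, 0, 0, 0]; [0, 45/34, -29/17, 0, 0, 0, 0]; [0, 0, 0, -1829/578, -360/289, 0, 0]; [0, 0, 0, 360/289, -1829/578, 0, 0]; [0, 0, 0, 0, 0, -36885/4913, 1485/9826]; [0, 0, 0, 0, 0, -1485/9826, -36885/4913]] (rows listed top to bottom)

image of 1: -3/2
image of cos x: -(29/17)cos x + (45/34)sin x
image of sin x: -(45/34)cos x - (29/17)sin x
image of cos 2x: -(1829/578)cos 2x + (360/289)sin 2x
image of sin 2x: -(360/289)cos 2x - (1829/578)sin 2x
image of cos 3x: -(36885/4913)cos 3x - (1485/9826)sin 3x
image of sin 3x: (1485/9826)cos 3x - (36885/4913)sin 3x
each image's coordinates form column j of the matrix


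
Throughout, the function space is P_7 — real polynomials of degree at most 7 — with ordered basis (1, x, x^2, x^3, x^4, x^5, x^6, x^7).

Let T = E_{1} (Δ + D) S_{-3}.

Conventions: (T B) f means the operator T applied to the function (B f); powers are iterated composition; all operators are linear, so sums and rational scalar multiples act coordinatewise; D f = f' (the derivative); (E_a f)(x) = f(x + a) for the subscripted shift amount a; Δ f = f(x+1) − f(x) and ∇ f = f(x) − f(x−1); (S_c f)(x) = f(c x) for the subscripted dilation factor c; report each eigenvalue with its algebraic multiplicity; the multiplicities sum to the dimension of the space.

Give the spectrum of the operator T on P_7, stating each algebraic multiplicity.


image of 1: 0
image of x: -6
image of x^2: 36x + 45
image of x^3: -162x^2 - 405x - 270
image of x^4: 648x^3 + 2430x^2 + 3240x + 1539
image of x^5: -2430x^4 - 12150x^3 - 24300x^2 - 23085x - 8748
image of x^6: 8748x^5 + 54675x^4 + 145800x^3 + 207765x^2 + 157464x + 50301
image of x^7: -30618x^6 - 229635x^5 - 765450x^4 - 1454355x^3 - 1653372x^2 - 1056321x - 293058
the matrix is upper triangular; its diagonal is (0, 0, 0, 0, 0, 0, 0, 0)
for a triangular matrix the eigenvalues are the diagonal entries, with algebraic multiplicity their repetition count

λ = 0 (multiplicity 8)


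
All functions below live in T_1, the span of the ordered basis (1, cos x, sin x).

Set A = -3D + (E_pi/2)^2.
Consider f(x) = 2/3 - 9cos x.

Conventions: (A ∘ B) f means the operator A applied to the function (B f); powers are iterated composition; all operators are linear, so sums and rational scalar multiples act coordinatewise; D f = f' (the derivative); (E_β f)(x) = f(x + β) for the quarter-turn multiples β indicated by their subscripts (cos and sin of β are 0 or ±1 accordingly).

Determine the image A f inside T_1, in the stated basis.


D f = 9sin x
(-3D) f = -27sin x
E_pi/2 f = 2/3 + 9sin x
E_pi/2 E_pi/2 f = 2/3 + 9cos x
(-3D + (E_pi/2)^2) f = 2/3 + 9cos x - 27sin x

the image equals g(x) = 2/3 + 9cos x - 27sin x
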